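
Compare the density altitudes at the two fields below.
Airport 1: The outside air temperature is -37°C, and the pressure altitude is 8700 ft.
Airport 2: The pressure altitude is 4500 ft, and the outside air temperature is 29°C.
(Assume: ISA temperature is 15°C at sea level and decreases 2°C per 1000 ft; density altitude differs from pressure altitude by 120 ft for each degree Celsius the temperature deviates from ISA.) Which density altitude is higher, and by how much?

Airport 2 by 2712 ft

Airport 1: ISA temp = -2.4°C, deviation -34.6°C, DA = 8700 + 120 × (-34.6) = 4548 ft.
Airport 2: ISA temp = 6°C, deviation +23°C, DA = 4500 + 120 × 23 = 7260 ft.
Airport 2 is higher by 7260 − 4548 = 2712 ft.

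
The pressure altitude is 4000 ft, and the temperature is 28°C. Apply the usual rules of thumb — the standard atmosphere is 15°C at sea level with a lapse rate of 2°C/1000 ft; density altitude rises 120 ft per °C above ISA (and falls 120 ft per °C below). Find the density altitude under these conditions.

ISA temperature at 4000 ft = 15 − 2 × (4000/1000) = 7°C.
ISA deviation = 28 − 7 = +21°C.
Density altitude = 4000 + 120 × (21) = 4000 + (+2520) = 6520 ft.

6520 ft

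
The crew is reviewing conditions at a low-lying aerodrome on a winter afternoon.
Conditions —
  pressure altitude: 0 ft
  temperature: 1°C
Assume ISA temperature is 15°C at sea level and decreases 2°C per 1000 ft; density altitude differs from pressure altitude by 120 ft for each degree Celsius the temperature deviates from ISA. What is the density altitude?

ISA temperature at 0 ft = 15 − 2 × (0/1000) = 15°C.
ISA deviation = 1 − 15 = -14°C.
Density altitude = 0 + 120 × (-14) = 0 + (-1680) = -1680 ft.

-1680 ft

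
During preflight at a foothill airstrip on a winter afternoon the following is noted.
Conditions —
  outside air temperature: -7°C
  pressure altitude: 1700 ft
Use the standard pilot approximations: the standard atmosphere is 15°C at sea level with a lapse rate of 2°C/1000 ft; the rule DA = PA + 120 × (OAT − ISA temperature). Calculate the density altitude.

-532 ft

ISA temperature at 1700 ft = 15 − 2 × (1700/1000) = 11.6°C.
ISA deviation = -7 − 11.6 = -18.6°C.
Density altitude = 1700 + 120 × (-18.6) = 1700 + (-2232) = -532 ft.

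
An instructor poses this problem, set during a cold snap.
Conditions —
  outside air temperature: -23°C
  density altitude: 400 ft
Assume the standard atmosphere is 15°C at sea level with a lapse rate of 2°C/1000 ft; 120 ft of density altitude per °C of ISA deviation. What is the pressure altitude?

DA = PA + 120 × (OAT − (15 − 2·PA/1000)) = PA + 120·OAT − 1800 + 0.24·PA = 1.24·PA + 120·OAT − 1800.
So 1.24·PA = 400 − 120 × (-23) + 1800 = 4960.
PA = 4960 / 1.24 = 4000 ft.

4000 ft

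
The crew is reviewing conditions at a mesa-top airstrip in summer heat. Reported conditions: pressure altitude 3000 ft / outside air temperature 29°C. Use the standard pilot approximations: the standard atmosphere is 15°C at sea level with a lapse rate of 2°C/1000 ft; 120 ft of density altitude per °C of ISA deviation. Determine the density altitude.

5400 ft

ISA temperature at 3000 ft = 15 − 2 × (3000/1000) = 9°C.
ISA deviation = 29 − 9 = +20°C.
Density altitude = 3000 + 120 × (20) = 3000 + (+2400) = 5400 ft.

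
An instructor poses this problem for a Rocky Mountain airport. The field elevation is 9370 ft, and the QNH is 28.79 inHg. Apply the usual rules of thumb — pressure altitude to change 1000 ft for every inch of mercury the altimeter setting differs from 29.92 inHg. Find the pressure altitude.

10500 ft

Pressure correction = (29.92 − 28.79) × 1000 = +1130 ft.
Pressure altitude = 9370 + (+1130) = 10500 ft.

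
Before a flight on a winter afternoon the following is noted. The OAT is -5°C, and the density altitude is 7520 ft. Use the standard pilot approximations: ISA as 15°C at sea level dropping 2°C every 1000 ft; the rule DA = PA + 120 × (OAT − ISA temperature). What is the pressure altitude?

DA = PA + 120 × (OAT − (15 − 2·PA/1000)) = PA + 120·OAT − 1800 + 0.24·PA = 1.24·PA + 120·OAT − 1800.
So 1.24·PA = 7520 − 120 × (-5) + 1800 = 9920.
PA = 9920 / 1.24 = 8000 ft.

8000 ft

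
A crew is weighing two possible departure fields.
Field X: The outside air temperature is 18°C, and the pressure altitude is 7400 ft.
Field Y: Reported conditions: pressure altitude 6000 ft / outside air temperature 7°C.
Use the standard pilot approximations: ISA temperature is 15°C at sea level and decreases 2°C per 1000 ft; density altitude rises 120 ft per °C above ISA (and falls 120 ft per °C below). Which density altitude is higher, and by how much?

Field X by 3056 ft

Field X: ISA temp = 0.2°C, deviation +17.8°C, DA = 7400 + 120 × 17.8 = 9536 ft.
Field Y: ISA temp = 3°C, deviation +4°C, DA = 6000 + 120 × 4 = 6480 ft.
Field X is higher by 9536 − 6480 = 3056 ft.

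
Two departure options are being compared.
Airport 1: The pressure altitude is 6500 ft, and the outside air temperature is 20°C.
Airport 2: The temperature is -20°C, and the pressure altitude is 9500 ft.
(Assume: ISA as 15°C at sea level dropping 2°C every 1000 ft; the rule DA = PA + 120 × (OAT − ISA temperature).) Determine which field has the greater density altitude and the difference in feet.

Airport 1 by 1080 ft

Airport 1: ISA temp = 2°C, deviation +18°C, DA = 6500 + 120 × 18 = 8660 ft.
Airport 2: ISA temp = -4°C, deviation -16°C, DA = 9500 + 120 × (-16) = 7580 ft.
Airport 1 is higher by 8660 − 7580 = 1080 ft.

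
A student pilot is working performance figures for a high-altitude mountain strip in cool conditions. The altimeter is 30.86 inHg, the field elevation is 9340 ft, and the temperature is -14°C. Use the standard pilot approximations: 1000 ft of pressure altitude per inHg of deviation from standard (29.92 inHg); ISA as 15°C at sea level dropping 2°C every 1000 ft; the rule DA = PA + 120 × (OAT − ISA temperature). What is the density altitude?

Pressure altitude = 9340 + (29.92 − 30.86) × 1000 = 9340 + (-940) = 8400 ft.
ISA temperature at 8400 ft = 15 − 2 × (8400/1000) = -1.8°C.
ISA deviation = -14 − (-1.8) = -12.2°C.
Density altitude = 8400 + 120 × (-12.2) = 6936 ft.

6936 ft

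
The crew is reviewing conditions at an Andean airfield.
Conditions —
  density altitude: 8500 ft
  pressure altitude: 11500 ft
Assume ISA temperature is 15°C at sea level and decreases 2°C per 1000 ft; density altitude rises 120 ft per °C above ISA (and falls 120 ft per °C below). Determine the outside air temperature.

-33°C

Density altitude − pressure altitude = 8500 − 11500 = -3000 ft.
At 120 ft/°C that is an ISA deviation of -3000/120 = -25°C.
ISA temperature at 11500 ft = 15 − 2 × (11500/1000) = -8°C.
OAT = ISA + deviation = -8 + (-25) = -33°C.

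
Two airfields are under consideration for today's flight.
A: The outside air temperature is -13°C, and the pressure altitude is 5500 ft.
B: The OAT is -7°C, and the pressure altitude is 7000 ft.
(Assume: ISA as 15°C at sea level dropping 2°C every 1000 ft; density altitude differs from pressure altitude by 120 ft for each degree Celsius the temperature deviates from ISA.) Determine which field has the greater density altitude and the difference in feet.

B by 2580 ft

A: ISA temp = 4°C, deviation -17°C, DA = 5500 + 120 × (-17) = 3460 ft.
B: ISA temp = 1°C, deviation -8°C, DA = 7000 + 120 × (-8) = 6040 ft.
B is higher by 6040 − 3460 = 2580 ft.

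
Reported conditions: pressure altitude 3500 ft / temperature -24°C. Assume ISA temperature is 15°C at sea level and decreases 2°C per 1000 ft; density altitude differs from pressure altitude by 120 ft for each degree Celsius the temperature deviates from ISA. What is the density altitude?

ISA temperature at 3500 ft = 15 − 2 × (3500/1000) = 8°C.
ISA deviation = -24 − 8 = -32°C.
Density altitude = 3500 + 120 × (-32) = 3500 + (-3840) = -340 ft.

-340 ft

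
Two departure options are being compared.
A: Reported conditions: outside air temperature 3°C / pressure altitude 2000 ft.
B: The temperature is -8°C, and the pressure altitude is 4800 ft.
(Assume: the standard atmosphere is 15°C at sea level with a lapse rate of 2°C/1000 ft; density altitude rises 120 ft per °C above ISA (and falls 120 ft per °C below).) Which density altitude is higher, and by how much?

A: ISA temp = 11°C, deviation -8°C, DA = 2000 + 120 × (-8) = 1040 ft.
B: ISA temp = 5.4°C, deviation -13.4°C, DA = 4800 + 120 × (-13.4) = 3192 ft.
B is higher by 3192 − 1040 = 2152 ft.

B by 2152 ft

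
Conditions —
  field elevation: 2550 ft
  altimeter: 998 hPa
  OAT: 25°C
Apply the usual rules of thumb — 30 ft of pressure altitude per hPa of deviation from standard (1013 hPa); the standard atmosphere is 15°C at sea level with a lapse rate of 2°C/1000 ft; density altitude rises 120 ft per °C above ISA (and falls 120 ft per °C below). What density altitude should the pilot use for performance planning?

Pressure altitude = 2550 + (1013 − 998) × 30 = 2550 + (+450) = 3000 ft.
ISA temperature at 3000 ft = 15 − 2 × (3000/1000) = 9°C.
ISA deviation = 25 − 9 = +16°C.
Density altitude = 3000 + 120 × (16) = 4920 ft.

4920 ft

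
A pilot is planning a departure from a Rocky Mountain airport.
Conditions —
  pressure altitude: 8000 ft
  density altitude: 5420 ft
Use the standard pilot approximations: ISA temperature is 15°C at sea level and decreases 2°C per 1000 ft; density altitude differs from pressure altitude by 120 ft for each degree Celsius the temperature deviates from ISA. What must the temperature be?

Density altitude − pressure altitude = 5420 − 8000 = -2580 ft.
At 120 ft/°C that is an ISA deviation of -2580/120 = -21.5°C.
ISA temperature at 8000 ft = 15 − 2 × (8000/1000) = -1°C.
OAT = ISA + deviation = -1 + (-21.5) = -22.5°C.

-22.5°C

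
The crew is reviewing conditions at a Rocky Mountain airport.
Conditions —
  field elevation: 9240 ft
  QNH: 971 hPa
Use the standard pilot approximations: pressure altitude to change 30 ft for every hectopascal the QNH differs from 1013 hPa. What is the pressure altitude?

Pressure correction = (1013 − 971) × 30 = +1260 ft.
Pressure altitude = 9240 + (+1260) = 10500 ft.

10500 ft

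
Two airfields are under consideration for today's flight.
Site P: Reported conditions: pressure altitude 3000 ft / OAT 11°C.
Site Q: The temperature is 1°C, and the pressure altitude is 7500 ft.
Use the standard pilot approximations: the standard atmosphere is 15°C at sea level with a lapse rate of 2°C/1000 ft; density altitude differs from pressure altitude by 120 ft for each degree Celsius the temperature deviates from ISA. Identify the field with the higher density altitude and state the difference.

Site P: ISA temp = 9°C, deviation +2°C, DA = 3000 + 120 × 2 = 3240 ft.
Site Q: ISA temp = 0°C, deviation +1°C, DA = 7500 + 120 × 1 = 7620 ft.
Site Q is higher by 7620 − 3240 = 4380 ft.

Site Q by 4380 ft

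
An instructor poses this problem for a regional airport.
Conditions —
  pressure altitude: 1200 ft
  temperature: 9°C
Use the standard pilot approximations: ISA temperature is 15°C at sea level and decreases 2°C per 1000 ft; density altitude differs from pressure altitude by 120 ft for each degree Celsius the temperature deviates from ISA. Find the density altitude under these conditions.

768 ft

ISA temperature at 1200 ft = 15 − 2 × (1200/1000) = 12.6°C.
ISA deviation = 9 − 12.6 = -3.6°C.
Density altitude = 1200 + 120 × (-3.6) = 1200 + (-432) = 768 ft.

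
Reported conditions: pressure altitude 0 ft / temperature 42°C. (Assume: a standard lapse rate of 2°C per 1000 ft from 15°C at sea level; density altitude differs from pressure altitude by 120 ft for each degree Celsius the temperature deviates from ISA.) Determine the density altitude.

3240 ft

ISA temperature at 0 ft = 15 − 2 × (0/1000) = 15°C.
ISA deviation = 42 − 15 = +27°C.
Density altitude = 0 + 120 × (27) = 0 + (+3240) = 3240 ft.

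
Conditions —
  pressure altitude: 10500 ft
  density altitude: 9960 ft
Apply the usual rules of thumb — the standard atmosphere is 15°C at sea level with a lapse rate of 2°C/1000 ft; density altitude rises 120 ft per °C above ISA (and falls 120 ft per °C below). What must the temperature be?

-10.5°C

Density altitude − pressure altitude = 9960 − 10500 = -540 ft.
At 120 ft/°C that is an ISA deviation of -540/120 = -4.5°C.
ISA temperature at 10500 ft = 15 − 2 × (10500/1000) = -6°C.
OAT = ISA + deviation = -6 + (-4.5) = -10.5°C.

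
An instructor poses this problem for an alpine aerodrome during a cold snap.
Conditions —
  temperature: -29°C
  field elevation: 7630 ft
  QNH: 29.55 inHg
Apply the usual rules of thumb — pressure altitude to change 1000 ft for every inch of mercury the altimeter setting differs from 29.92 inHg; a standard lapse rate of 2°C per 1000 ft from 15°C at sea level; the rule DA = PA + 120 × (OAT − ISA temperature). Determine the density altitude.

Pressure altitude = 7630 + (29.92 − 29.55) × 1000 = 7630 + (+370) = 8000 ft.
ISA temperature at 8000 ft = 15 − 2 × (8000/1000) = -1°C.
ISA deviation = -29 − (-1) = -28°C.
Density altitude = 8000 + 120 × (-28) = 4640 ft.

4640 ft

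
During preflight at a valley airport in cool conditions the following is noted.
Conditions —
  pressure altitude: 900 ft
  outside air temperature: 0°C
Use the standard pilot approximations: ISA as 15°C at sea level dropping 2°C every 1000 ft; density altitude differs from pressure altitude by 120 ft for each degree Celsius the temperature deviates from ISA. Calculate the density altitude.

-684 ft

ISA temperature at 900 ft = 15 − 2 × (900/1000) = 13.2°C.
ISA deviation = 0 − 13.2 = -13.2°C.
Density altitude = 900 + 120 × (-13.2) = 900 + (-1584) = -684 ft.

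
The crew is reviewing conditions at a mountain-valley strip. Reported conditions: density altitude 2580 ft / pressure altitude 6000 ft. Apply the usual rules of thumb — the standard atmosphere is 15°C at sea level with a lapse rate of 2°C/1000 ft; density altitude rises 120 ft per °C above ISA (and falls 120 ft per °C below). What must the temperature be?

-25.5°C

Density altitude − pressure altitude = 2580 − 6000 = -3420 ft.
At 120 ft/°C that is an ISA deviation of -3420/120 = -28.5°C.
ISA temperature at 6000 ft = 15 − 2 × (6000/1000) = 3°C.
OAT = ISA + deviation = 3 + (-28.5) = -25.5°C.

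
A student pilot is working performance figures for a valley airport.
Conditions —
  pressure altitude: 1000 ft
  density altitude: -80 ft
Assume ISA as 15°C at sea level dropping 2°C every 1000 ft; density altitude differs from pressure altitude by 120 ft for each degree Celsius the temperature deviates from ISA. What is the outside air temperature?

Density altitude − pressure altitude = -80 − 1000 = -1080 ft.
At 120 ft/°C that is an ISA deviation of -1080/120 = -9°C.
ISA temperature at 1000 ft = 15 − 2 × (1000/1000) = 13°C.
OAT = ISA + deviation = 13 + (-9) = 4°C.

4°C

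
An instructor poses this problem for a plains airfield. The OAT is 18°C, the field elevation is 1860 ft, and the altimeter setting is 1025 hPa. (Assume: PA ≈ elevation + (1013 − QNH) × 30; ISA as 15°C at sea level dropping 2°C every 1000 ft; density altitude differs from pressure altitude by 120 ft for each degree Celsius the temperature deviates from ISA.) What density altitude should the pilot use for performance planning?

2220 ft

Pressure altitude = 1860 + (1013 − 1025) × 30 = 1860 + (-360) = 1500 ft.
ISA temperature at 1500 ft = 15 − 2 × (1500/1000) = 12°C.
ISA deviation = 18 − 12 = +6°C.
Density altitude = 1500 + 120 × (6) = 2220 ft.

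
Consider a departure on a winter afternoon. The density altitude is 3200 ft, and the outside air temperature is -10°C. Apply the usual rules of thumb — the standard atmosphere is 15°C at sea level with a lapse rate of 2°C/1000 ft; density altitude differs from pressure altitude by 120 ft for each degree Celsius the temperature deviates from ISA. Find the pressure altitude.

DA = PA + 120 × (OAT − (15 − 2·PA/1000)) = PA + 120·OAT − 1800 + 0.24·PA = 1.24·PA + 120·OAT − 1800.
So 1.24·PA = 3200 − 120 × (-10) + 1800 = 6200.
PA = 6200 / 1.24 = 5000 ft.

5000 ft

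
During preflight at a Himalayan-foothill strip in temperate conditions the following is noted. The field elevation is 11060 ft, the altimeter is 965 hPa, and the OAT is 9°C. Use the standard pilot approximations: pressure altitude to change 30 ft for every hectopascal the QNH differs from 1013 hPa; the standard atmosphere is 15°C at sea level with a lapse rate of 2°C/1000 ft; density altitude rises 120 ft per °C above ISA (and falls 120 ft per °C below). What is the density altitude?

14780 ft

Pressure altitude = 11060 + (1013 − 965) × 30 = 11060 + (+1440) = 12500 ft.
ISA temperature at 12500 ft = 15 − 2 × (12500/1000) = -10°C.
ISA deviation = 9 − (-10) = +19°C.
Density altitude = 12500 + 120 × (19) = 14780 ft.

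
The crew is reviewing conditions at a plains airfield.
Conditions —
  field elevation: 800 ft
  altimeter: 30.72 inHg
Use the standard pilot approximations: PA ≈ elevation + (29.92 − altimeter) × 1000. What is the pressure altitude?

0 ft

Pressure correction = (29.92 − 30.72) × 1000 = -800 ft.
Pressure altitude = 800 + (-800) = 0 ft.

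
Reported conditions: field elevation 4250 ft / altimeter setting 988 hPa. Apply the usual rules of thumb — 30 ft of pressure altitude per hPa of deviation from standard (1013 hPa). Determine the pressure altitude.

Pressure correction = (1013 − 988) × 30 = +750 ft.
Pressure altitude = 4250 + (+750) = 5000 ft.

5000 ft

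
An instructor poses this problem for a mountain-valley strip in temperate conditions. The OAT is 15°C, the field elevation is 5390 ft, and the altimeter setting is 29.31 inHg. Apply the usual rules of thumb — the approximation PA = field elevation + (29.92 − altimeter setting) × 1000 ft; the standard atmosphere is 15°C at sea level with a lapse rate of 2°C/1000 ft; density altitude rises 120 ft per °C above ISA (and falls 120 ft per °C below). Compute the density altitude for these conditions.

Pressure altitude = 5390 + (29.92 − 29.31) × 1000 = 5390 + (+610) = 6000 ft.
ISA temperature at 6000 ft = 15 − 2 × (6000/1000) = 3°C.
ISA deviation = 15 − 3 = +12°C.
Density altitude = 6000 + 120 × (12) = 7440 ft.

7440 ft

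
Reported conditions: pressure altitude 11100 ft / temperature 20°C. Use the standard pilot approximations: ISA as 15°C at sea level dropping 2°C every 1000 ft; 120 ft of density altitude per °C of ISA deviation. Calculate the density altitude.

ISA temperature at 11100 ft = 15 − 2 × (11100/1000) = -7.2°C.
ISA deviation = 20 − (-7.2) = +27.2°C.
Density altitude = 11100 + 120 × (27.2) = 11100 + (+3264) = 14364 ft.

14364 ft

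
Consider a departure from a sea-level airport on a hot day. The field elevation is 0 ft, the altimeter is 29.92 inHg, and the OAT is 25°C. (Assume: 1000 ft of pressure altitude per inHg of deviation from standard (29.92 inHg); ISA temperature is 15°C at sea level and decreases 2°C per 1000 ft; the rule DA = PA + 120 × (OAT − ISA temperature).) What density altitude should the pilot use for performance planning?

1200 ft

Pressure altitude = 0 + (29.92 − 29.92) × 1000 = 0 + (0) = 0 ft.
ISA temperature at 0 ft = 15 − 2 × (0/1000) = 15°C.
ISA deviation = 25 − 15 = +10°C.
Density altitude = 0 + 120 × (10) = 1200 ft.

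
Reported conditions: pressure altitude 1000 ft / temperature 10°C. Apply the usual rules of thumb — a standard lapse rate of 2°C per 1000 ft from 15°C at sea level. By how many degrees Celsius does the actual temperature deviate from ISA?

ISA temperature at 1000 ft = 15 − 2 × (1000/1000) = 13°C.
Deviation = OAT − ISA = 10 − 13 = -3°C.

ISA-3°C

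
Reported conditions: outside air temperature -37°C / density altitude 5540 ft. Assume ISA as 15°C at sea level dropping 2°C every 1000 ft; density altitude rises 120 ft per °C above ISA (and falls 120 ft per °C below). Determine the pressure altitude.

DA = PA + 120 × (OAT − (15 − 2·PA/1000)) = PA + 120·OAT − 1800 + 0.24·PA = 1.24·PA + 120·OAT − 1800.
So 1.24·PA = 5540 − 120 × (-37) + 1800 = 11780.
PA = 11780 / 1.24 = 9500 ft.

9500 ft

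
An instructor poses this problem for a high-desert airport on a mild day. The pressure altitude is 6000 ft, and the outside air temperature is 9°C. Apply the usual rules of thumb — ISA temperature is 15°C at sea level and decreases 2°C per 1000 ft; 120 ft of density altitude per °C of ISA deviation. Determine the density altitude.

ISA temperature at 6000 ft = 15 − 2 × (6000/1000) = 3°C.
ISA deviation = 9 − 3 = +6°C.
Density altitude = 6000 + 120 × (6) = 6000 + (+720) = 6720 ft.

6720 ft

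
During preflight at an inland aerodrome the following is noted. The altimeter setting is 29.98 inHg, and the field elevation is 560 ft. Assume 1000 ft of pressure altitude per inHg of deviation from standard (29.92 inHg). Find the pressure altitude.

Pressure correction = (29.92 − 29.98) × 1000 = -60 ft.
Pressure altitude = 560 + (-60) = 500 ft.

500 ft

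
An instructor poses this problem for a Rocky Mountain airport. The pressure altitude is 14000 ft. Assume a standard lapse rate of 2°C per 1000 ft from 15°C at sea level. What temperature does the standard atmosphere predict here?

ISA temperature = 15 − 2 × (14000/1000) = 15 − 28 = -13°C.

-13°C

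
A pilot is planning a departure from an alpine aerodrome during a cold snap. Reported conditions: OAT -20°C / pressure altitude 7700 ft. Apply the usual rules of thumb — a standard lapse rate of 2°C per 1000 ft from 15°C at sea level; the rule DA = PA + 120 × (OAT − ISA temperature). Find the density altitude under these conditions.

ISA temperature at 7700 ft = 15 − 2 × (7700/1000) = -0.4°C.
ISA deviation = -20 − (-0.4) = -19.6°C.
Density altitude = 7700 + 120 × (-19.6) = 7700 + (-2352) = 5348 ft.

5348 ft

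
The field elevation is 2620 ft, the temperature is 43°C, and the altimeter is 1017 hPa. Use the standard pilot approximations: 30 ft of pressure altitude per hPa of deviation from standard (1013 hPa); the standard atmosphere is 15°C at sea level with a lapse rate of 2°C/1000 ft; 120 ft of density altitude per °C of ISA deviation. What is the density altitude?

6460 ft

Pressure altitude = 2620 + (1013 − 1017) × 30 = 2620 + (-120) = 2500 ft.
ISA temperature at 2500 ft = 15 − 2 × (2500/1000) = 10°C.
ISA deviation = 43 − 10 = +33°C.
Density altitude = 2500 + 120 × (33) = 6460 ft.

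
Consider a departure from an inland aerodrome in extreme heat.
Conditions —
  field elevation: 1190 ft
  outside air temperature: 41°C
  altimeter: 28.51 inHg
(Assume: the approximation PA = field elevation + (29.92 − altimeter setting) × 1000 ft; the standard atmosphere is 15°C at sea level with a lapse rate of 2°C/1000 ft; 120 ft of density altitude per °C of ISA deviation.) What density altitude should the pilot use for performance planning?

Pressure altitude = 1190 + (29.92 − 28.51) × 1000 = 1190 + (+1410) = 2600 ft.
ISA temperature at 2600 ft = 15 − 2 × (2600/1000) = 9.8°C.
ISA deviation = 41 − 9.8 = +31.2°C.
Density altitude = 2600 + 120 × (31.2) = 6344 ft.

6344 ft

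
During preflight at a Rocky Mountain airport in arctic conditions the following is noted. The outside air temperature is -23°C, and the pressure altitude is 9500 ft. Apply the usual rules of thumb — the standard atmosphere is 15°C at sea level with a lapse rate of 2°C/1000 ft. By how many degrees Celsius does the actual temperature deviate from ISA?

ISA temperature at 9500 ft = 15 − 2 × (9500/1000) = -4°C.
Deviation = OAT − ISA = -23 − (-4) = -19°C.

ISA-19°C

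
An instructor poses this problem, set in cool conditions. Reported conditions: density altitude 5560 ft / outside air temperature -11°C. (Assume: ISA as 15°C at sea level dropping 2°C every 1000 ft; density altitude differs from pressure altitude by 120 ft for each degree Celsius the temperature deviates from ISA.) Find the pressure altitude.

DA = PA + 120 × (OAT − (15 − 2·PA/1000)) = PA + 120·OAT − 1800 + 0.24·PA = 1.24·PA + 120·OAT − 1800.
So 1.24·PA = 5560 − 120 × (-11) + 1800 = 8680.
PA = 8680 / 1.24 = 7000 ft.

7000 ft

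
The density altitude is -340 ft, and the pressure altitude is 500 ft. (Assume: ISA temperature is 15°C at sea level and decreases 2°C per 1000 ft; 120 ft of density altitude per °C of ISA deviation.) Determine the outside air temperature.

Density altitude − pressure altitude = -340 − 500 = -840 ft.
At 120 ft/°C that is an ISA deviation of -840/120 = -7°C.
ISA temperature at 500 ft = 15 − 2 × (500/1000) = 14°C.
OAT = ISA + deviation = 14 + (-7) = 7°C.

7°C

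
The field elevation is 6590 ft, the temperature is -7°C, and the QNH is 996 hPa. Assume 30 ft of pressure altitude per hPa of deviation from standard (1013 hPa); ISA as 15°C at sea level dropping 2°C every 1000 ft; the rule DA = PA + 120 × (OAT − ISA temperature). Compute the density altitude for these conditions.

Pressure altitude = 6590 + (1013 − 996) × 30 = 6590 + (+510) = 7100 ft.
ISA temperature at 7100 ft = 15 − 2 × (7100/1000) = 0.8°C.
ISA deviation = -7 − 0.8 = -7.8°C.
Density altitude = 7100 + 120 × (-7.8) = 6164 ft.

6164 ft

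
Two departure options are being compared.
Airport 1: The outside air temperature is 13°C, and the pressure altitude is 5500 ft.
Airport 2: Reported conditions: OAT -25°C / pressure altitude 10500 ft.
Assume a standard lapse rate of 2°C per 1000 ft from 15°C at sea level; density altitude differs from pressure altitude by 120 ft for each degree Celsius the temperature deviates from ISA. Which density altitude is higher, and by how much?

Airport 2 by 1640 ft

Airport 1: ISA temp = 4°C, deviation +9°C, DA = 5500 + 120 × 9 = 6580 ft.
Airport 2: ISA temp = -6°C, deviation -19°C, DA = 10500 + 120 × (-19) = 8220 ft.
Airport 2 is higher by 8220 − 6580 = 1640 ft.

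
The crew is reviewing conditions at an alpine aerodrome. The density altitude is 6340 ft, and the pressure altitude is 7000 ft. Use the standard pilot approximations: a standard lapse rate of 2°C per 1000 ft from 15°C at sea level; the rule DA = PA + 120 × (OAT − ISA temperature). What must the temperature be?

Density altitude − pressure altitude = 6340 − 7000 = -660 ft.
At 120 ft/°C that is an ISA deviation of -660/120 = -5.5°C.
ISA temperature at 7000 ft = 15 − 2 × (7000/1000) = 1°C.
OAT = ISA + deviation = 1 + (-5.5) = -4.5°C.

-4.5°C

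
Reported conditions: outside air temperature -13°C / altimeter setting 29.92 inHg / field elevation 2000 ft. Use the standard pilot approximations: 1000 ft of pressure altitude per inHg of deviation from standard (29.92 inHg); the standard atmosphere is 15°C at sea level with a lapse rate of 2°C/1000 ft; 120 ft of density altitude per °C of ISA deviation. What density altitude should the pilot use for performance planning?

-880 ft

Pressure altitude = 2000 + (29.92 − 29.92) × 1000 = 2000 + (0) = 2000 ft.
ISA temperature at 2000 ft = 15 − 2 × (2000/1000) = 11°C.
ISA deviation = -13 − 11 = -24°C.
Density altitude = 2000 + 120 × (-24) = -880 ft.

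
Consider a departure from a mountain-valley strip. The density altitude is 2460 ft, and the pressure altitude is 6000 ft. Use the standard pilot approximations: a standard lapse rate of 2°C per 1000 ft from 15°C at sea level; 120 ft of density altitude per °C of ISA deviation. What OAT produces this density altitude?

Density altitude − pressure altitude = 2460 − 6000 = -3540 ft.
At 120 ft/°C that is an ISA deviation of -3540/120 = -29.5°C.
ISA temperature at 6000 ft = 15 − 2 × (6000/1000) = 3°C.
OAT = ISA + deviation = 3 + (-29.5) = -26.5°C.

-26.5°C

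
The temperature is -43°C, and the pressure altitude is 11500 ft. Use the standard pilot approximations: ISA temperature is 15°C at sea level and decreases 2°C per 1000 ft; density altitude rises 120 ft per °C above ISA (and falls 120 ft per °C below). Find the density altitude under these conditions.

ISA temperature at 11500 ft = 15 − 2 × (11500/1000) = -8°C.
ISA deviation = -43 − (-8) = -35°C.
Density altitude = 11500 + 120 × (-35) = 11500 + (-4200) = 7300 ft.

7300 ft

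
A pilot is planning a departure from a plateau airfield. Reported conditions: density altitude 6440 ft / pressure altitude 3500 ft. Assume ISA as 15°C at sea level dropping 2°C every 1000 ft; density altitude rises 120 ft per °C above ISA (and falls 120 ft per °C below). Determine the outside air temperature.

32.5°C

Density altitude − pressure altitude = 6440 − 3500 = +2940 ft.
At 120 ft/°C that is an ISA deviation of 2940/120 = +24.5°C.
ISA temperature at 3500 ft = 15 − 2 × (3500/1000) = 8°C.
OAT = ISA + deviation = 8 + (+24.5) = 32.5°C.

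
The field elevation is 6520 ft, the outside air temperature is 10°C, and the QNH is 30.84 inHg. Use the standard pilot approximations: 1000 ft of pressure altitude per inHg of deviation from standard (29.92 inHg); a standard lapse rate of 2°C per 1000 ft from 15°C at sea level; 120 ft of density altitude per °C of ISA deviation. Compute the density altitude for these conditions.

Pressure altitude = 6520 + (29.92 − 30.84) × 1000 = 6520 + (-920) = 5600 ft.
ISA temperature at 5600 ft = 15 − 2 × (5600/1000) = 3.8°C.
ISA deviation = 10 − 3.8 = +6.2°C.
Density altitude = 5600 + 120 × (6.2) = 6344 ft.

6344 ft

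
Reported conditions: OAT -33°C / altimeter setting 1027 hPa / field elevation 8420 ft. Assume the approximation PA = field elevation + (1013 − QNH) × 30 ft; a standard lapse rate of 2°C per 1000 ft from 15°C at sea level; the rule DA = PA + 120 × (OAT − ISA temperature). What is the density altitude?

Pressure altitude = 8420 + (1013 − 1027) × 30 = 8420 + (-420) = 8000 ft.
ISA temperature at 8000 ft = 15 − 2 × (8000/1000) = -1°C.
ISA deviation = -33 − (-1) = -32°C.
Density altitude = 8000 + 120 × (-32) = 4160 ft.

4160 ft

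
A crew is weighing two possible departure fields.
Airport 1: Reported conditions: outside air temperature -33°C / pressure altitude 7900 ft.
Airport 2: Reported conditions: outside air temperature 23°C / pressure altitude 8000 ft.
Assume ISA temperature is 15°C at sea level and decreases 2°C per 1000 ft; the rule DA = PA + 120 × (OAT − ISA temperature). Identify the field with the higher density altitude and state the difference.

Airport 1: ISA temp = -0.8°C, deviation -32.2°C, DA = 7900 + 120 × (-32.2) = 4036 ft.
Airport 2: ISA temp = -1°C, deviation +24°C, DA = 8000 + 120 × 24 = 10880 ft.
Airport 2 is higher by 10880 − 4036 = 6844 ft.

Airport 2 by 6844 ft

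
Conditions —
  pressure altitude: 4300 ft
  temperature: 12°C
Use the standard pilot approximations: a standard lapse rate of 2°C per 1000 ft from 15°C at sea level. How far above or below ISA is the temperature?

ISA temperature at 4300 ft = 15 − 2 × (4300/1000) = 6.4°C.
Deviation = OAT − ISA = 12 − 6.4 = +5.6°C.

ISA+5.6°C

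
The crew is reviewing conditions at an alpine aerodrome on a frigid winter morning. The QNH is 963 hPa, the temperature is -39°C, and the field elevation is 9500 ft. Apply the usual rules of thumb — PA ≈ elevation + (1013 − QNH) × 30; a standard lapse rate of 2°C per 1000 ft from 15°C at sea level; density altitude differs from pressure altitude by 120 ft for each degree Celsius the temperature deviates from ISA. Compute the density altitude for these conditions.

7160 ft

Pressure altitude = 9500 + (1013 − 963) × 30 = 9500 + (+1500) = 11000 ft.
ISA temperature at 11000 ft = 15 − 2 × (11000/1000) = -7°C.
ISA deviation = -39 − (-7) = -32°C.
Density altitude = 11000 + 120 × (-32) = 7160 ft.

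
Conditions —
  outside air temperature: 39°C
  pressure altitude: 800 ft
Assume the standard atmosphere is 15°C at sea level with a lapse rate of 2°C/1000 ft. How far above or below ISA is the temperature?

ISA+25.6°C

ISA temperature at 800 ft = 15 − 2 × (800/1000) = 13.4°C.
Deviation = OAT − ISA = 39 − 13.4 = +25.6°C.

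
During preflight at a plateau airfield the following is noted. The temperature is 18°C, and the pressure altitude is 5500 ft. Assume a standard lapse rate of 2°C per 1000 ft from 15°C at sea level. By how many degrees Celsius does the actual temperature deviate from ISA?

ISA temperature at 5500 ft = 15 − 2 × (5500/1000) = 4°C.
Deviation = OAT − ISA = 18 − 4 = +14°C.

ISA+14°C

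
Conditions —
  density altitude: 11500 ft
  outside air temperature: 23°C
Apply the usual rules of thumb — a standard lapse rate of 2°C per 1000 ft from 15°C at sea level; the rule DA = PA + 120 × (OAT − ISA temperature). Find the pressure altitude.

8500 ft

DA = PA + 120 × (OAT − (15 − 2·PA/1000)) = PA + 120·OAT − 1800 + 0.24·PA = 1.24·PA + 120·OAT − 1800.
So 1.24·PA = 11500 − 120 × 23 + 1800 = 10540.
PA = 10540 / 1.24 = 8500 ft.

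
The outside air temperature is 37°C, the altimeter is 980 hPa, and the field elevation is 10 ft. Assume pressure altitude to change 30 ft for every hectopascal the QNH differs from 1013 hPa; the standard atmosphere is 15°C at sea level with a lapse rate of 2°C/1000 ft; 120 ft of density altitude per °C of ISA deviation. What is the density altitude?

3880 ft

Pressure altitude = 10 + (1013 − 980) × 30 = 10 + (+990) = 1000 ft.
ISA temperature at 1000 ft = 15 − 2 × (1000/1000) = 13°C.
ISA deviation = 37 − 13 = +24°C.
Density altitude = 1000 + 120 × (24) = 3880 ft.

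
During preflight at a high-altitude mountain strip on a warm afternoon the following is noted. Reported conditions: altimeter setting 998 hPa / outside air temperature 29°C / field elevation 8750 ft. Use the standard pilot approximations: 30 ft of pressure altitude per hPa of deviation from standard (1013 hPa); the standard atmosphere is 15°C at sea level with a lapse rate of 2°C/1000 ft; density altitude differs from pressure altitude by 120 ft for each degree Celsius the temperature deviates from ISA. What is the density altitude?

Pressure altitude = 8750 + (1013 − 998) × 30 = 8750 + (+450) = 9200 ft.
ISA temperature at 9200 ft = 15 − 2 × (9200/1000) = -3.4°C.
ISA deviation = 29 − (-3.4) = +32.4°C.
Density altitude = 9200 + 120 × (32.4) = 13088 ft.

13088 ft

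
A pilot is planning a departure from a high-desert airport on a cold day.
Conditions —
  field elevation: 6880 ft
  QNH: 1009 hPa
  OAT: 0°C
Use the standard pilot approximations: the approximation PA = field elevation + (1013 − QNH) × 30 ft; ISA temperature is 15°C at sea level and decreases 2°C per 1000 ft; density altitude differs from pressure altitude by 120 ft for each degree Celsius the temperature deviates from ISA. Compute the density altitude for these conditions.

Pressure altitude = 6880 + (1013 − 1009) × 30 = 6880 + (+120) = 7000 ft.
ISA temperature at 7000 ft = 15 − 2 × (7000/1000) = 1°C.
ISA deviation = 0 − 1 = -1°C.
Density altitude = 7000 + 120 × (-1) = 6880 ft.

6880 ft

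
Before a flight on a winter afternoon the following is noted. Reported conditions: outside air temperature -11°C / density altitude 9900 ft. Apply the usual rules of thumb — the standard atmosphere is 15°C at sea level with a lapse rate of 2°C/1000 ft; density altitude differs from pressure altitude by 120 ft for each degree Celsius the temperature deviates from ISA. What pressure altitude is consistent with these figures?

DA = PA + 120 × (OAT − (15 − 2·PA/1000)) = PA + 120·OAT − 1800 + 0.24·PA = 1.24·PA + 120·OAT − 1800.
So 1.24·PA = 9900 − 120 × (-11) + 1800 = 13020.
PA = 13020 / 1.24 = 10500 ft.

10500 ft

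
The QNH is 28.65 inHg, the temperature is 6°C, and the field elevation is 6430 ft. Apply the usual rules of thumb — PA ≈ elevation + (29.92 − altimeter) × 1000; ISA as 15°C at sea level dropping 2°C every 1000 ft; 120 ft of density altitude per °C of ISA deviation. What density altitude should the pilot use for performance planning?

Pressure altitude = 6430 + (29.92 − 28.65) × 1000 = 6430 + (+1270) = 7700 ft.
ISA temperature at 7700 ft = 15 − 2 × (7700/1000) = -0.4°C.
ISA deviation = 6 − (-0.4) = +6.4°C.
Density altitude = 7700 + 120 × (6.4) = 8468 ft.

8468 ft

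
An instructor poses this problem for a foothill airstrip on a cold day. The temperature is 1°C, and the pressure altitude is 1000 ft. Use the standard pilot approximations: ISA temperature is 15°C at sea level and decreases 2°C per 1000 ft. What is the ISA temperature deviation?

ISA-12°C

ISA temperature at 1000 ft = 15 − 2 × (1000/1000) = 13°C.
Deviation = OAT − ISA = 1 − 13 = -12°C.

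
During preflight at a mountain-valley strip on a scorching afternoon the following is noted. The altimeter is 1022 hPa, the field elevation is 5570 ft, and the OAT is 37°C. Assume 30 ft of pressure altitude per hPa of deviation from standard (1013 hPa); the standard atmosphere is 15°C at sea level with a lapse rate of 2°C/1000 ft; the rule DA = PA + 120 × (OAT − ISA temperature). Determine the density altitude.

Pressure altitude = 5570 + (1013 − 1022) × 30 = 5570 + (-270) = 5300 ft.
ISA temperature at 5300 ft = 15 − 2 × (5300/1000) = 4.4°C.
ISA deviation = 37 − 4.4 = +32.6°C.
Density altitude = 5300 + 120 × (32.6) = 9212 ft.

9212 ft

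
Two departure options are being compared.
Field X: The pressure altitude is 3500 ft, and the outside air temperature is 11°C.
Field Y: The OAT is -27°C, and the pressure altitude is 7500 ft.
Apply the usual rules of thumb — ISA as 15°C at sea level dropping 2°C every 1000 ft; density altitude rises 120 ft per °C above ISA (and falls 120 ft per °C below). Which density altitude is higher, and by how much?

Field X: ISA temp = 8°C, deviation +3°C, DA = 3500 + 120 × 3 = 3860 ft.
Field Y: ISA temp = 0°C, deviation -27°C, DA = 7500 + 120 × (-27) = 4260 ft.
Field Y is higher by 4260 − 3860 = 400 ft.

Field Y by 400 ft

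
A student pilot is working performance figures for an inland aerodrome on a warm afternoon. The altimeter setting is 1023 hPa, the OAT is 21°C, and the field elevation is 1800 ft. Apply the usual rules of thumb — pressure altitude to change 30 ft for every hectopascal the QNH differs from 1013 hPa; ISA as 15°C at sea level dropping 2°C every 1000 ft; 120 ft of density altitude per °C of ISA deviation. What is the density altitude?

Pressure altitude = 1800 + (1013 − 1023) × 30 = 1800 + (-300) = 1500 ft.
ISA temperature at 1500 ft = 15 − 2 × (1500/1000) = 12°C.
ISA deviation = 21 − 12 = +9°C.
Density altitude = 1500 + 120 × (9) = 2580 ft.

2580 ft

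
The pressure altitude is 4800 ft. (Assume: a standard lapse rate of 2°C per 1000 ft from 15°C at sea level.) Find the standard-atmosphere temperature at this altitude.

5.4°C

ISA temperature = 15 − 2 × (4800/1000) = 15 − 9.6 = 5.4°C.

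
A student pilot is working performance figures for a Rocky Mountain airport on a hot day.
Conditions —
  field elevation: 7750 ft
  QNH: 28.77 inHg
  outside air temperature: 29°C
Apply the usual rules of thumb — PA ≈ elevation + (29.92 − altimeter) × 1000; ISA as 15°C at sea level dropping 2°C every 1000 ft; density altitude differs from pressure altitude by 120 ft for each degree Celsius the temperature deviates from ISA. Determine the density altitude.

Pressure altitude = 7750 + (29.92 − 28.77) × 1000 = 7750 + (+1150) = 8900 ft.
ISA temperature at 8900 ft = 15 − 2 × (8900/1000) = -2.8°C.
ISA deviation = 29 − (-2.8) = +31.8°C.
Density altitude = 8900 + 120 × (31.8) = 12716 ft.

12716 ft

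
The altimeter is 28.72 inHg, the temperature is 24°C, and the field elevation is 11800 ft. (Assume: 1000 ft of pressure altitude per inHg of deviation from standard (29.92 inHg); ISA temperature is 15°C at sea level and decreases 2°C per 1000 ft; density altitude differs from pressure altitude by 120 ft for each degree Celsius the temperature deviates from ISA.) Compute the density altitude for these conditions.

Pressure altitude = 11800 + (29.92 − 28.72) × 1000 = 11800 + (+1200) = 13000 ft.
ISA temperature at 13000 ft = 15 − 2 × (13000/1000) = -11°C.
ISA deviation = 24 − (-11) = +35°C.
Density altitude = 13000 + 120 × (35) = 17200 ft.

17200 ft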